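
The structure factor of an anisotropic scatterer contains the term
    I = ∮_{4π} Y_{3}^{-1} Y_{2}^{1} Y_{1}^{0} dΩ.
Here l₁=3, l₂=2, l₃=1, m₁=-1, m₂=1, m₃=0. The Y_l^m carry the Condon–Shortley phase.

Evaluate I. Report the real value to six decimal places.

Checks pass: Σm=0; 6 even; l₃=1∈[1,5].
(2·3+1)(2·2+1)(2·1+1) = 105
Δ: 4! 2! 0! / 7! → 1/105
sum: t=2:+1/4 = 1/4
3j²(3 2 1; 0 0 0) = Δ·Π!·Σ² = 3/35  (sign -1)
sum: t=3:−1/6 = -1/6
3j²(3 2 1; -1 1 0) = Δ·Π!·Σ² = 8/105  (sign +1)
combine: 4πI² = 105·3/35·8/105 = 24/35
take √, sign -1: I = -0.23359668

-0.233597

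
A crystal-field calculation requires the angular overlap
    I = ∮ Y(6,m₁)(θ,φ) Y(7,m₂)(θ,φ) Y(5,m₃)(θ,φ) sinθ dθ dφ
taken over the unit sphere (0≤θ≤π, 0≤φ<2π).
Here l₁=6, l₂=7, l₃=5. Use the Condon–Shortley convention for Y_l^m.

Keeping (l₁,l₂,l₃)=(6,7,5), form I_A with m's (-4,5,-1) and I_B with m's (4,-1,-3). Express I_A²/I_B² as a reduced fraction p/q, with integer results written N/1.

Shared (l₁,l₂,l₃)=(6,7,5): N and (l;000)² cancel in I_A²/I_B².
A: Δ = 8!·4!·6!/19! = 1/174594420; Racah Σ t=6..8: t=6:+1/24883200 t=7:−1/3628800 t=8:+1/7741440 = -37/348364800; ⇒ 3j(6 7 5; -4 5 -1)² = 1369/176358, sgn -1
B: Δ = 8!·4!·6!/19! = 1/174594420; Racah Σ t=0..2: t=0:+1/116121600 t=1:−1/3628800 t=2:+1/1658880 = 13/38707200; ⇒ 3j(6 7 5; 4 -1 -3)² = 39/3553, sgn +1
I_A²/I_B² = (1369/176358)/(39/3553) = 15059/21294

15059/21294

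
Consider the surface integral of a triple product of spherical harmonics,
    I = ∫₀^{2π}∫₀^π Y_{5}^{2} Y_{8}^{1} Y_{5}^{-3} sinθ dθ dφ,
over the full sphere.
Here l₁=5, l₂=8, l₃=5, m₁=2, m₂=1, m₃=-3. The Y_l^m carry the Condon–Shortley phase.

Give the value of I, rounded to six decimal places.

0.157845

Rules hold: Σm=0, L=18 even, 3≤5≤13.
N = 11·17·11 = 2057
Δ = 8!·2!·8!/19! = 1/37413090
Racah Σ t=3..5: t=3:−1/1036800 t=4:+1/331776 t=5:−1/1036800 = 1/921600
⇒ 3j(5 8 5; 0 0 0)² = 490/46189, sgn -1
Racah Σ t=1..3: t=1:−1/406425600 t=2:+1/7257600 t=3:−1/2073600 = -47/135475200
⇒ 3j(5 8 5; 2 1 -3)² = 6627/461890, sgn -1
4πI² = N·(3j₀)²·(3jₘ)² = 324723/1037153
I = +1·√(0.313091/4π) = 0.15784476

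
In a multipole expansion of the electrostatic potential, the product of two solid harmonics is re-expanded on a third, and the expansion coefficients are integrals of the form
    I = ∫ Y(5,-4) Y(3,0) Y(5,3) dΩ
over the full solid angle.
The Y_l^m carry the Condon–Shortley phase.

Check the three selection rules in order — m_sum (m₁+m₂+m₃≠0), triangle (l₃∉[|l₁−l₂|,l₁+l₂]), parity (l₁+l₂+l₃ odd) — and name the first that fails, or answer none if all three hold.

Σmᵢ = -1  ✗
l₃∈[|l₁−l₂|,l₁+l₂]=[2,8], have l₃=5
Σlᵢ = 13 ⇒ odd

m_sum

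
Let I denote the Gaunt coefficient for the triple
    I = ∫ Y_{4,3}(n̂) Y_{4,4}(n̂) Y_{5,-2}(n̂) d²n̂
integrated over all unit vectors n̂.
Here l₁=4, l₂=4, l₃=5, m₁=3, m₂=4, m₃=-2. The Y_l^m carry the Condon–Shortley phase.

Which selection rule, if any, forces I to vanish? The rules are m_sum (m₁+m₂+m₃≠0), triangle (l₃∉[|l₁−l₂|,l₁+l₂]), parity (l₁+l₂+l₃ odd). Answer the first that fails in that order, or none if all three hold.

azimuthal sum: 3 + 4 − 2 = 5  ✗
0 ≤ 5 ≤ 8 (triangle on l)
L = 4 + 4 + 5 = 13 (odd)

m_sum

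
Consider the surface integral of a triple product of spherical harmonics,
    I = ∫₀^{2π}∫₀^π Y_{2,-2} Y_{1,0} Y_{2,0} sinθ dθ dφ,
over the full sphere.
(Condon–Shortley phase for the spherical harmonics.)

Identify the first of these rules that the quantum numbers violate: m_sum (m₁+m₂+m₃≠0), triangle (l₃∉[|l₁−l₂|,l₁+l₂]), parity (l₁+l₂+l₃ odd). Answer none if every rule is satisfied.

azimuthal sum: -2 + 0 + 0 = -2  ✗
1 ≤ 2 ≤ 3 (triangle on l)
L = 2 + 1 + 2 = 5 (odd)

m_sum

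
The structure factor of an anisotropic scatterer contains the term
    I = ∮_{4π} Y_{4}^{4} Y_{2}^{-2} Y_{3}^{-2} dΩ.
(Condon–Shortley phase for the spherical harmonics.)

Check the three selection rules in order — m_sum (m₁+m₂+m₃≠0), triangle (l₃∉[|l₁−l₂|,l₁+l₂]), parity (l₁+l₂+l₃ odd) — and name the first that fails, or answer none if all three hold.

parity

Σmᵢ = 0  ✓
l₃∈[|l₁−l₂|,l₁+l₂]=[2,6], have l₃=3  ✓
Σlᵢ = 9 ⇒ odd  ✗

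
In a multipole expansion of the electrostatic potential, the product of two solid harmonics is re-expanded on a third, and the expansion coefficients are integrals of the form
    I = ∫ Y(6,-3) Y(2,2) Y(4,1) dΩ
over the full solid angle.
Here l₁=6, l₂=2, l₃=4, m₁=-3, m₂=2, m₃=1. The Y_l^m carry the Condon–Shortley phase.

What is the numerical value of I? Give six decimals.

-0.178526

Checks pass: Σm=0; 12 even; l₃=4∈[4,8].
(2·6+1)(2·2+1)(2·4+1) = 585
Δ: 4! 8! 0! / 13! → 1/6435
sum: t=2:+1/2304 = 1/2304
3j²(6 2 4; 0 0 0) = Δ·Π!·Σ² = 5/143  (sign +1)
sum: t=4:+1/17280 = 1/17280
3j²(6 2 4; -3 2 1) = Δ·Π!·Σ² = 14/715  (sign -1)
combine: 4πI² = 585·5/143·14/715 = 630/1573
take √, sign -1: I = -0.17852580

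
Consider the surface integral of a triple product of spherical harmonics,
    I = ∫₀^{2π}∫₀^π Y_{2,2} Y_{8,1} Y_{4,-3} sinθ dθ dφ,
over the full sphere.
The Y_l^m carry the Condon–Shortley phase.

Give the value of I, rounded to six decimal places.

triangle: need 6≤l₃≤10, have 4; I=0

0.000000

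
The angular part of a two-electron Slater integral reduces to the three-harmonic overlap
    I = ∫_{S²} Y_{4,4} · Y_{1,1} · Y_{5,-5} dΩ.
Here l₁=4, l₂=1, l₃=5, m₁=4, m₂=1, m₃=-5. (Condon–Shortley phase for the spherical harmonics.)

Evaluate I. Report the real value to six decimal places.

Rules hold: Σm=0, L=10 even, 3≤5≤5.
N = 9·3·11 = 297
Δ = 0!·8!·2!/11! = 1/495
Racah Σ t=0..0: t=0:+1/576 = 1/576
⇒ 3j(4 1 5; 0 0 0)² = 5/99, sgn -1
Racah Σ t=0..0: t=0:+1/80640 = 1/80640
⇒ 3j(4 1 5; 4 1 -5)² = 1/11, sgn +1
4πI² = N·(3j₀)²·(3jₘ)² = 15/11
I = -1·√(1.36364/4π) = -0.32941575

-0.329416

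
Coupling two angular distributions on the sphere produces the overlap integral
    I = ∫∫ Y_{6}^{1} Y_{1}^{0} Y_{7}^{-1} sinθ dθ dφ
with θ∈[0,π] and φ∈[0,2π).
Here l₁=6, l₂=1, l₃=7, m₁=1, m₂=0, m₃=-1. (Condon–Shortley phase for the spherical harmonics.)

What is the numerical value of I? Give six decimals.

-0.242415

m-sum 0 ✓  L=14 even ✓  5≤7≤7 ✓
Π(2lᵢ+1) = 13×3×15 = 585
triangle coeff Δ(6,1,7) = 1/1365
Σ_t [0,0]: t=0:+1/518400 = 1/518400
(3j)²=7/195 [(6 1 7; 0 0 0)], sign=-1
Σ_t [0,0]: t=0:+1/604800 = 1/604800
(3j)²=16/455 [(6 1 7; 1 0 -1)], sign=+1
⇒ 4πI² = 48/65
I = (-1)√(48/65/(4π)) = -0.24241473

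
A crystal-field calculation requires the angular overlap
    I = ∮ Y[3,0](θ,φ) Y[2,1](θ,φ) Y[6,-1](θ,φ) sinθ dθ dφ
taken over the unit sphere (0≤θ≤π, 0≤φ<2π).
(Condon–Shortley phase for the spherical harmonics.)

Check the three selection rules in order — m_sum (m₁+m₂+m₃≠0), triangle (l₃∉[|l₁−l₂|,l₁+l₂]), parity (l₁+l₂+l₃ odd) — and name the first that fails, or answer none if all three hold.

triangle

m₁+m₂+m₃ = 0 + 1 − 1 = 0  ✓
triangle: |3−2|=1 ≤ l₃=6 ≤ 3+2=5  ✗
parity: l₁+l₂+l₃ = 11 is odd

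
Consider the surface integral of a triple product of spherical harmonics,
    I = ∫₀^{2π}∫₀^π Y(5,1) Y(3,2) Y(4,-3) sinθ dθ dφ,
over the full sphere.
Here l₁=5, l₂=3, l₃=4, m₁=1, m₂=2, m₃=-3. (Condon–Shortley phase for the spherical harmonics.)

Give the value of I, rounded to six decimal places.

0.160929

m-sum 0 ✓  L=12 even ✓  2≤4≤8 ✓
Π(2lᵢ+1) = 11×7×9 = 693
triangle coeff Δ(5,3,4) = 1/180180
Σ_t [1,3]: t=1:−1/576 t=2:+1/144 t=3:−1/576 = 1/288
(3j)²=20/1001 [(5 3 4; 0 0 0)], sign=+1
Σ_t [3,4]: t=3:−1/1440 t=4:+1/17280 = -11/17280
(3j)²=11/468 [(5 3 4; 1 2 -3)], sign=+1
⇒ 4πI² = 55/169
I = (+1)√(55/169/(4π)) = 0.16092854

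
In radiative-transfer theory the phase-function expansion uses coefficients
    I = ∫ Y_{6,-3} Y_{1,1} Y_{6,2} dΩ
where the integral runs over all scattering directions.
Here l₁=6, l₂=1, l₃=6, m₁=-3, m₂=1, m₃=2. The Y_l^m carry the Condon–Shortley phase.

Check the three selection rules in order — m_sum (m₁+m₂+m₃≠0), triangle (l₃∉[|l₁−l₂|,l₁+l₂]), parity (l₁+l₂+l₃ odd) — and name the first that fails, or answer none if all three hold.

Σmᵢ = 0  ✓
l₃∈[|l₁−l₂|,l₁+l₂]=[5,7], have l₃=6  ✓
Σlᵢ = 13 ⇒ odd  ✗

parity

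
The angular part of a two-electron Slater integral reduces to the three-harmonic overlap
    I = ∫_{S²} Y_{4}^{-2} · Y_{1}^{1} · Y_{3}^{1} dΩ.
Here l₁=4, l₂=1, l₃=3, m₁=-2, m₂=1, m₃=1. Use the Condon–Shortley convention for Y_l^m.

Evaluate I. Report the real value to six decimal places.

m-sum 0 ✓  L=8 even ✓  3≤3≤5 ✓
Π(2lᵢ+1) = 9×3×7 = 189
triangle coeff Δ(4,1,3) = 1/252
Σ_t [1,1]: t=1:−1/36 = -1/36
(3j)²=4/63 [(4 1 3; 0 0 0)], sign=+1
Σ_t [2,2]: t=2:+1/96 = 1/96
(3j)²=5/84 [(4 1 3; -2 1 1)], sign=+1
⇒ 4πI² = 5/7
I = (+1)√(5/7/(4π)) = 0.23841361

0.238414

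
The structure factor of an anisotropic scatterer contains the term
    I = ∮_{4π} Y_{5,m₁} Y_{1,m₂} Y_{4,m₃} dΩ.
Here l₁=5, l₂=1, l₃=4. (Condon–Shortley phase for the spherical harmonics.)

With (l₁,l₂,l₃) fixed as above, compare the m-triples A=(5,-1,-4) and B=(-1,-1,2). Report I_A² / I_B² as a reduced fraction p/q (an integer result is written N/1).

Shared (l₁,l₂,l₃)=(5,1,4): N and (l;000)² cancel in I_A²/I_B².
A: Δ = 2!·8!·0!/11! = 1/495; Racah Σ t=0..0: t=0:+1/80640 = 1/80640; ⇒ 3j(5 1 4; 5 -1 -4)² = 1/11, sgn +1
B: Δ = 2!·8!·0!/11! = 1/495; Racah Σ t=0..0: t=0:+1/2880 = 1/2880; ⇒ 3j(5 1 4; -1 -1 2)² = 2/165, sgn +1
I_A²/I_B² = (1/11)/(2/165) = 15/2

15/2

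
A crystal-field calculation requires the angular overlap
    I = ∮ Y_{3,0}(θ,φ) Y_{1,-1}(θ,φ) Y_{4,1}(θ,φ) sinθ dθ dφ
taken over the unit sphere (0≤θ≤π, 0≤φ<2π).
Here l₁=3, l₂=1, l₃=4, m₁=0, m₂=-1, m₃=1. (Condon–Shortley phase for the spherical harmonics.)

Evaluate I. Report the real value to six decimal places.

-0.194664

Checks pass: Σm=0; 8 even; l₃=4∈[2,4].
(2·3+1)(2·1+1)(2·4+1) = 189
Δ: 0! 6! 2! / 9! → 1/252
sum: t=0:+1/36 = 1/36
3j²(3 1 4; 0 0 0) = Δ·Π!·Σ² = 4/63  (sign +1)
sum: t=0:+1/72 = 1/72
3j²(3 1 4; 0 -1 1) = Δ·Π!·Σ² = 5/126  (sign -1)
combine: 4πI² = 189·4/63·5/126 = 10/21
take √, sign -1: I = -0.19466390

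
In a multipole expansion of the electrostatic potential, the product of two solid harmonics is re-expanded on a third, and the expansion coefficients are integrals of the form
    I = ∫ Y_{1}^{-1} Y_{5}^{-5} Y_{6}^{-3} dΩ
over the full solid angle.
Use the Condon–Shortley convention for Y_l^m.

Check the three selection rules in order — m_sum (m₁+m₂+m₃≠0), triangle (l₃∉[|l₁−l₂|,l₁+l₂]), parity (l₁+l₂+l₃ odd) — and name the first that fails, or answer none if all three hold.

Σmᵢ = -9  ✗
l₃∈[|l₁−l₂|,l₁+l₂]=[4,6], have l₃=6
Σlᵢ = 12 ⇒ even

m_sum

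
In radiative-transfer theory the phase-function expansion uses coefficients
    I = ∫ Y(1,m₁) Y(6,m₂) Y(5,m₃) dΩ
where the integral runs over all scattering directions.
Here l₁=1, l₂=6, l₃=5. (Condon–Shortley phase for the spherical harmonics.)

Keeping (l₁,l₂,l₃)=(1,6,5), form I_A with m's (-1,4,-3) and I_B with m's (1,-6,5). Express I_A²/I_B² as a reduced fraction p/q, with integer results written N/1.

15/22

Same 1,6,5: normalisation and zero-m 3j drop out of the ratio.
A: Δ: 2! 0! 10! / 13! → 1/858; sum: t=2:+1/161280 = 1/161280; 3j²(1 6 5; -1 4 -3) = Δ·Π!·Σ² = 15/286  (sign +1)
B: Δ: 2! 0! 10! / 13! → 1/858; sum: t=0:+1/7257600 = 1/7257600; 3j²(1 6 5; 1 -6 5) = Δ·Π!·Σ² = 1/13  (sign +1)
I_A²/I_B² = (15/286)/(1/13) = 15/22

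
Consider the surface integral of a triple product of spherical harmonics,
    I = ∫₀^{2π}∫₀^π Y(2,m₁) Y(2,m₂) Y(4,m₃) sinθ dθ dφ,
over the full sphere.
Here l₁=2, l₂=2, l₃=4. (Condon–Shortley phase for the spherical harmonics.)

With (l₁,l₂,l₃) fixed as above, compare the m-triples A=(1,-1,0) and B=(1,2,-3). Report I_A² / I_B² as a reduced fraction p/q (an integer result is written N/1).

Same 2,2,4: normalisation and zero-m 3j drop out of the ratio.
A: Δ: 0! 4! 4! / 9! → 1/630; sum: t=0:+1/36 = 1/36; 3j²(2 2 4; 1 -1 0) = Δ·Π!·Σ² = 8/315  (sign +1)
B: Δ: 0! 4! 4! / 9! → 1/630; sum: t=0:+1/144 = 1/144; 3j²(2 2 4; 1 2 -3) = Δ·Π!·Σ² = 1/18  (sign -1)
I_A²/I_B² = (8/315)/(1/18) = 16/35

16/35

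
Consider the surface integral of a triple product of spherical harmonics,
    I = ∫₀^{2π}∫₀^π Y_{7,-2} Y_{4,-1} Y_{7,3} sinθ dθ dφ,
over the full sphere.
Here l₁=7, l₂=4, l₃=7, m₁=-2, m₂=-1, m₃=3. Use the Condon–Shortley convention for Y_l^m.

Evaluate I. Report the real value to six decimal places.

-0.130365

m-sum 0 ✓  L=18 even ✓  3≤7≤11 ✓
Π(2lᵢ+1) = 15×9×15 = 2025
triangle coeff Δ(7,4,7) = 1/58198140
Σ_t [0,4]: t=0:+1/17418240 t=1:−1/622080 t=2:+1/230400 t=3:−1/622080 t=4:+1/17418240 = 1/806400
(3j)²=2268/230945 [(7 4 7; 0 0 0)], sign=-1
Σ_t [0,3]: t=0:+1/52254720 t=1:−1/1935360 t=2:+1/725760 t=3:−1/2488320 = 5/10450944
(3j)²=31250/2909907 [(7 4 7; -2 -1 3)], sign=+1
⇒ 4πI² = 455625000/2133423721
I = (-1)√(455625000/2133423721/(4π)) = -0.13036478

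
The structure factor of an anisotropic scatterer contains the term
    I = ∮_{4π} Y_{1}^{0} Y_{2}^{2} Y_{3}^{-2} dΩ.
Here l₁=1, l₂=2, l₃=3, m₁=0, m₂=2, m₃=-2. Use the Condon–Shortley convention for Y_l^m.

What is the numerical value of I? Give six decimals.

Checks pass: Σm=0; 6 even; l₃=3∈[1,3].
(2·1+1)(2·2+1)(2·3+1) = 105
Δ: 0! 2! 4! / 7! → 1/105
sum: t=0:+1/4 = 1/4
3j²(1 2 3; 0 0 0) = Δ·Π!·Σ² = 3/35  (sign -1)
sum: t=0:+1/24 = 1/24
3j²(1 2 3; 0 2 -2) = Δ·Π!·Σ² = 1/21  (sign -1)
combine: 4πI² = 105·3/35·1/21 = 3/7
take √, sign +1: I = 0.18467439

0.184674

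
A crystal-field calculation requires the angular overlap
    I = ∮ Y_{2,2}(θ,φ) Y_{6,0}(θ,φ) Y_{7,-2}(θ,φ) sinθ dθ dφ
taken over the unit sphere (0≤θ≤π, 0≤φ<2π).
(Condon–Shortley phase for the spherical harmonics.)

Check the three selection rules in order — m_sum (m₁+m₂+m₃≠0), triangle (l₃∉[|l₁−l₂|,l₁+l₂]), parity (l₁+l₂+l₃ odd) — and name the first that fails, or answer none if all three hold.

m₁+m₂+m₃ = 2 + 0 − 2 = 0  ✓
triangle: |2−6|=4 ≤ l₃=7 ≤ 2+6=8  ✓
parity: l₁+l₂+l₃ = 15 is odd  ✗

parity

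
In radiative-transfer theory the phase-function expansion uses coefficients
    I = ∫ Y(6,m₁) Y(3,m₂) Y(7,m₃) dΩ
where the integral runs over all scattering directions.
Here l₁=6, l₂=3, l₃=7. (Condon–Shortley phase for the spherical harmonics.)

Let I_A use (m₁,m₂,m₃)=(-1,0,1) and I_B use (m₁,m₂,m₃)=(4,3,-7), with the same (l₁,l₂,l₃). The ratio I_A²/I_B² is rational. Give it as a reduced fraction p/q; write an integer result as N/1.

Same 6,3,7: normalisation and zero-m 3j drop out of the ratio.
A: Δ: 2! 10! 4! / 17! → 1/2042040; sum: t=0:+1/362880 t=1:−1/69120 t=2:+1/172800 = -43/7257600; 3j²(6 3 7; -1 0 1) = Δ·Π!·Σ² = 1849/170170  (sign -1)
B: Δ: 2! 10! 4! / 17! → 1/2042040; sum: t=2:+1/174182400 = 1/174182400; 3j²(6 3 7; 4 3 -7) = Δ·Π!·Σ² = 1/136  (sign +1)
I_A²/I_B² = (1849/170170)/(1/136) = 7396/5005

7396/5005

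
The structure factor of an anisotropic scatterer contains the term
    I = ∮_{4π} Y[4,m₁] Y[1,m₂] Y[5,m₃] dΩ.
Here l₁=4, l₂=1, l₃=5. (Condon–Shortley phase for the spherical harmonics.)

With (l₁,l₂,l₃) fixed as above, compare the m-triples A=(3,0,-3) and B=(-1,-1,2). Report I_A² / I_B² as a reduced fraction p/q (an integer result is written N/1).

Same 4,1,5: normalisation and zero-m 3j drop out of the ratio.
A: Δ: 0! 8! 2! / 11! → 1/495; sum: t=0:+1/5040 = 1/5040; 3j²(4 1 5; 3 0 -3) = Δ·Π!·Σ² = 16/495  (sign +1)
B: Δ: 0! 8! 2! / 11! → 1/495; sum: t=0:+1/1440 = 1/1440; 3j²(4 1 5; -1 -1 2) = Δ·Π!·Σ² = 7/165  (sign -1)
I_A²/I_B² = (16/495)/(7/165) = 16/21

16/21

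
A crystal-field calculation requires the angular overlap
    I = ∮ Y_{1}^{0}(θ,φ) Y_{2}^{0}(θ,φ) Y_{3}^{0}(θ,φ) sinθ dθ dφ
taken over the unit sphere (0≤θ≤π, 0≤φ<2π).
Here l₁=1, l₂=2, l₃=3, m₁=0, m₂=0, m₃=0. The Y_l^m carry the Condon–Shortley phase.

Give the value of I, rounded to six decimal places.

0.247767

Rules hold: Σm=0, L=6 even, 1≤3≤3.
N = 3·5·7 = 105
Δ = 0!·2!·4!/7! = 1/105
Racah Σ t=0..0: t=0:+1/4 = 1/4
⇒ 3j(1 2 3; 0 0 0)² = 3/35, sgn -1
(m-triple is (0,0,0) — same symbol as above.)
4πI² = N·(3j₀)²·(3jₘ)² = 27/35
I = +1·√(0.771429/4π) = 0.24776670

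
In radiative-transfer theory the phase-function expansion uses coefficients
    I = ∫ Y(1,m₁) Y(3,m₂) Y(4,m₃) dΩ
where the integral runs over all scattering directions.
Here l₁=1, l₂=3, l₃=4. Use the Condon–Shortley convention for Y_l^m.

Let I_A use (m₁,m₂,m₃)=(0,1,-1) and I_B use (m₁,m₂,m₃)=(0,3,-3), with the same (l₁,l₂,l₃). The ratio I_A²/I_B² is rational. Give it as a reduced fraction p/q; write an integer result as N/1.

Shared (l₁,l₂,l₃)=(1,3,4): N and (l;000)² cancel in I_A²/I_B².
A: Δ = 0!·2!·6!/9! = 1/252; Racah Σ t=0..0: t=0:+1/48 = 1/48; ⇒ 3j(1 3 4; 0 1 -1)² = 5/84, sgn -1
B: Δ = 0!·2!·6!/9! = 1/252; Racah Σ t=0..0: t=0:+1/720 = 1/720; ⇒ 3j(1 3 4; 0 3 -3)² = 1/36, sgn -1
I_A²/I_B² = (5/84)/(1/36) = 15/7

15/7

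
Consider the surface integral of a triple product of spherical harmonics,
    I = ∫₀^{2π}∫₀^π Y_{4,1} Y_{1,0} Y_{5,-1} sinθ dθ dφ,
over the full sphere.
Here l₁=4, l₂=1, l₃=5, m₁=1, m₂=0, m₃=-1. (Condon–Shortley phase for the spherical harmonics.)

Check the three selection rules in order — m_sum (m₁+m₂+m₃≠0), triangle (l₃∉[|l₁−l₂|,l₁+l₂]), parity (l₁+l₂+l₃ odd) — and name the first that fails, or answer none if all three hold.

m₁+m₂+m₃ = 1 + 0 − 1 = 0  ✓
triangle: |4−1|=3 ≤ l₃=5 ≤ 4+1=5  ✓
parity: l₁+l₂+l₃ = 10 is even  ✓

none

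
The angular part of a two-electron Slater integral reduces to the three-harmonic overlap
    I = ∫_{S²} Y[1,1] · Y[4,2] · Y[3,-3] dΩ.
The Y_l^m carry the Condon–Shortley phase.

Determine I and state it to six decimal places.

Rules hold: Σm=0, L=8 even, 3≤3≤5.
N = 3·9·7 = 189
Δ = 2!·0!·6!/9! = 1/252
Racah Σ t=1..1: t=1:−1/36 = -1/36
⇒ 3j(1 4 3; 0 0 0)² = 4/63, sgn +1
Racah Σ t=0..0: t=0:+1/1440 = 1/1440
⇒ 3j(1 4 3; 1 2 -3)² = 1/252, sgn +1
4πI² = N·(3j₀)²·(3jₘ)² = 1/21
I = +1·√(0.047619/4π) = 0.06155813

0.061558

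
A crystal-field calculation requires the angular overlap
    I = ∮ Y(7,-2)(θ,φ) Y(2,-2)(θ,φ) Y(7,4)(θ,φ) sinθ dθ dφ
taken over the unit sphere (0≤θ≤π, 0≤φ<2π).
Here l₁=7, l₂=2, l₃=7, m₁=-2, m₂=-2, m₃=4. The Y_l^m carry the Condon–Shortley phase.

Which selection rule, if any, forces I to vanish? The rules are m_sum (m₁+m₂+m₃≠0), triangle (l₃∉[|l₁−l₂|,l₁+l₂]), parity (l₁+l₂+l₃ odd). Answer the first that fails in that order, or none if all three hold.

none

m₁+m₂+m₃ = -2 − 2 + 4 = 0  ✓
triangle: |7−2|=5 ≤ l₃=7 ≤ 7+2=9  ✓
parity: l₁+l₂+l₃ = 16 is even  ✓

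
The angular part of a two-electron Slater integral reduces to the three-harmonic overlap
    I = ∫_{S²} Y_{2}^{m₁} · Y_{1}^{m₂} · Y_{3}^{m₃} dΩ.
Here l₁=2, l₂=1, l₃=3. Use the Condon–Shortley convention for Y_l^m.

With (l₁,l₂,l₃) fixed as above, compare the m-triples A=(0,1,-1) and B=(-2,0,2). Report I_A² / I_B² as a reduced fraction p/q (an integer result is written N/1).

6/5

l's match ⇒ only the (l;m) 3-j factors differ between A and B.
A: triangle coeff Δ(2,1,3) = 1/105; Σ_t [0,0]: t=0:+1/8 = 1/8; (3j)²=2/35 [(2 1 3; 0 1 -1)], sign=+1
B: triangle coeff Δ(2,1,3) = 1/105; Σ_t [0,0]: t=0:+1/24 = 1/24; (3j)²=1/21 [(2 1 3; -2 0 2)], sign=-1
I_A²/I_B² = (2/35)/(1/21) = 6/5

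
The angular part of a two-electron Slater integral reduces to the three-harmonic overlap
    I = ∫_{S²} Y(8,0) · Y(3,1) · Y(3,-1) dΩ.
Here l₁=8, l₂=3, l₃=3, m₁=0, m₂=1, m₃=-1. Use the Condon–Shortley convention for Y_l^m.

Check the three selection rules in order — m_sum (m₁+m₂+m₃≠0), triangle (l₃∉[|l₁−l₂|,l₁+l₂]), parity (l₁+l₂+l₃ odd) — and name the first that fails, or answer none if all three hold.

triangle

m₁+m₂+m₃ = 0 + 1 − 1 = 0  ✓
triangle: |8−3|=5 ≤ l₃=3 ≤ 8+3=11  ✗
parity: l₁+l₂+l₃ = 14 is even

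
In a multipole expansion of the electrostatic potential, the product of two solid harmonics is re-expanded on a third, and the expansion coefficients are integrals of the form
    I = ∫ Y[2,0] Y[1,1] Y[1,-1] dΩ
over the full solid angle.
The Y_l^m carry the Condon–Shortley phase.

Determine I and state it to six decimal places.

0.126157

Rules hold: Σm=0, L=4 even, 1≤1≤3.
N = 5·3·3 = 45
Δ = 2!·2!·0!/5! = 1/30
Racah Σ t=1..1: t=1:−1/1 = -1/1
⇒ 3j(2 1 1; 0 0 0)² = 2/15, sgn +1
Racah Σ t=2..2: t=2:+1/4 = 1/4
⇒ 3j(2 1 1; 0 1 -1)² = 1/30, sgn +1
4πI² = N·(3j₀)²·(3jₘ)² = 1/5
I = +1·√(0.2/4π) = 0.12615663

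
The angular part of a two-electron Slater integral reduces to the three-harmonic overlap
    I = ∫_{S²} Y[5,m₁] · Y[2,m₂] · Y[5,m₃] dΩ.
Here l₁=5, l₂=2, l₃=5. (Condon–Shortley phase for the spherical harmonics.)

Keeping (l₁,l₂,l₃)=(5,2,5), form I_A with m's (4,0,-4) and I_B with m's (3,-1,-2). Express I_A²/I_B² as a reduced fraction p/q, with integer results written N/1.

9/25

Same 5,2,5: normalisation and zero-m 3j drop out of the ratio.
A: Δ: 2! 8! 2! / 13! → 1/38610; sum: t=0:+1/20160 t=1:−1/40320 = 1/40320; 3j²(5 2 5; 4 0 -4) = Δ·Π!·Σ² = 6/715  (sign -1)
B: Δ: 2! 8! 2! / 13! → 1/38610; sum: t=0:+1/2880 t=1:−1/10080 = 1/4032; 3j²(5 2 5; 3 -1 -2) = Δ·Π!·Σ² = 10/429  (sign -1)
I_A²/I_B² = (6/715)/(10/429) = 9/25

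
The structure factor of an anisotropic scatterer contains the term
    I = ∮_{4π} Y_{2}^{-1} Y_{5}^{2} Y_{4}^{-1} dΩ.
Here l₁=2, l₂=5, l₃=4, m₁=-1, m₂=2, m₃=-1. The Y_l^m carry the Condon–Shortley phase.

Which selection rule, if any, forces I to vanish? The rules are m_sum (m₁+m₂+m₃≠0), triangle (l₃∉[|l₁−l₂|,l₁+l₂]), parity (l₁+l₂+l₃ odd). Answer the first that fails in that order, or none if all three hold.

parity

azimuthal sum: -1 + 2 − 1 = 0  ✓
3 ≤ 4 ≤ 7 (triangle on l)  ✓
L = 2 + 5 + 4 = 11 (odd)  ✗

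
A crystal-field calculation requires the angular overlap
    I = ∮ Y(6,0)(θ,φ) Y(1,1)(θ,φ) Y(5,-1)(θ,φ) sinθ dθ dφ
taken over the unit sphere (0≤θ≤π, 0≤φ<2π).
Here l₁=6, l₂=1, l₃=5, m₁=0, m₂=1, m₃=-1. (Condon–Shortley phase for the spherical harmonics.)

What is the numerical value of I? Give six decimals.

0.158246

Rules hold: Σm=0, L=12 even, 5≤5≤7.
N = 13·3·11 = 429
Δ = 2!·10!·0!/13! = 1/858
Racah Σ t=1..1: t=1:−1/14400 = -1/14400
⇒ 3j(6 1 5; 0 0 0)² = 6/143, sgn +1
Racah Σ t=2..2: t=2:+1/34560 = 1/34560
⇒ 3j(6 1 5; 0 1 -1)² = 5/286, sgn +1
4πI² = N·(3j₀)²·(3jₘ)² = 45/143
I = +1·√(0.314685/4π) = 0.15824621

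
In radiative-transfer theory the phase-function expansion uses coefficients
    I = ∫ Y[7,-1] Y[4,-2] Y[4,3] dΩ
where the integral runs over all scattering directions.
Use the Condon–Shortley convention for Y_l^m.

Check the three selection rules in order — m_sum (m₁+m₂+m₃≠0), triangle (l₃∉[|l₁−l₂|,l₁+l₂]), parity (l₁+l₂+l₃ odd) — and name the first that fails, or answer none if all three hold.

parity

Σmᵢ = 0  ✓
l₃∈[|l₁−l₂|,l₁+l₂]=[3,11], have l₃=4  ✓
Σlᵢ = 15 ⇒ odd  ✗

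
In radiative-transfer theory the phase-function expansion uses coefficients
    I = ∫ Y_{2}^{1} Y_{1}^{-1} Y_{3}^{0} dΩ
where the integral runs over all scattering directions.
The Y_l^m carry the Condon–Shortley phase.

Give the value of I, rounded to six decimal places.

0.143048

Checks pass: Σm=0; 6 even; l₃=3∈[1,3].
(2·2+1)(2·1+1)(2·3+1) = 105
Δ: 0! 4! 2! / 7! → 1/105
sum: t=0:+1/4 = 1/4
3j²(2 1 3; 0 0 0) = Δ·Π!·Σ² = 3/35  (sign -1)
sum: t=0:+1/12 = 1/12
3j²(2 1 3; 1 -1 0) = Δ·Π!·Σ² = 1/35  (sign -1)
combine: 4πI² = 105·3/35·1/35 = 9/35
take √, sign +1: I = 0.14304817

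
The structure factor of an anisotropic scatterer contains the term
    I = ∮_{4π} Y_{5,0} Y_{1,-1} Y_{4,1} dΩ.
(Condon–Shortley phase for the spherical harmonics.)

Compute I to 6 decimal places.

Checks pass: Σm=0; 10 even; l₃=4∈[4,6].
(2·5+1)(2·1+1)(2·4+1) = 297
Δ: 2! 8! 0! / 11! → 1/495
sum: t=1:−1/576 = -1/576
3j²(5 1 4; 0 0 0) = Δ·Π!·Σ² = 5/99  (sign -1)
sum: t=0:+1/1440 = 1/1440
3j²(5 1 4; 0 -1 1) = Δ·Π!·Σ² = 2/99  (sign -1)
combine: 4πI² = 297·5/99·2/99 = 10/33
take √, sign +1: I = 0.15528807

0.155288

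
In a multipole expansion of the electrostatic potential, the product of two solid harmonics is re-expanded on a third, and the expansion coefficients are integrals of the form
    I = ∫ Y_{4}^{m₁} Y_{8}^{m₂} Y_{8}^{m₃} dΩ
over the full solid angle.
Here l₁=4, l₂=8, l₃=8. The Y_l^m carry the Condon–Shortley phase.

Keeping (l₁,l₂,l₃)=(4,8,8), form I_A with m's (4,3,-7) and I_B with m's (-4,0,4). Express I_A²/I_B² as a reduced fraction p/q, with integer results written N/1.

13/66

l's match ⇒ only the (l;m) 3-j factors differ between A and B.
A: triangle coeff Δ(4,8,8) = 1/185175900; Σ_t [0,0]: t=0:+1/22992076800 = 1/22992076800; (3j)²=5/1938 [(4 8 8; 4 3 -7)], sign=-1
B: triangle coeff Δ(4,8,8) = 1/185175900; Σ_t [4,4]: t=4:+1/557383680 = 1/557383680; (3j)²=55/4199 [(4 8 8; -4 0 4)], sign=+1
I_A²/I_B² = (5/1938)/(55/4199) = 13/66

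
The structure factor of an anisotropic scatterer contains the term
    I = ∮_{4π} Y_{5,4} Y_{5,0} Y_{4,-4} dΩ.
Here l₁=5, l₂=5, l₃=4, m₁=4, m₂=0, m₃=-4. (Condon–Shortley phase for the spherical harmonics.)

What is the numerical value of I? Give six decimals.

Rules hold: Σm=0, L=14 even, 0≤4≤10.
N = 11·11·9 = 1089
Δ = 6!·4!·4!/15! = 1/3153150
Racah Σ t=1..5: t=1:−1/69120 t=2:+1/1728 t=3:−1/576 t=4:+1/1728 t=5:−1/69120 = -7/11520
⇒ 3j(5 5 4; 0 0 0)² = 2/143, sgn -1
Racah Σ t=1..1: t=1:−1/69120 = -1/69120
⇒ 3j(5 5 4; 4 0 -4)² = 2/143, sgn -1
4πI² = N·(3j₀)²·(3jₘ)² = 36/169
I = +1·√(0.213018/4π) = 0.13019760

0.130198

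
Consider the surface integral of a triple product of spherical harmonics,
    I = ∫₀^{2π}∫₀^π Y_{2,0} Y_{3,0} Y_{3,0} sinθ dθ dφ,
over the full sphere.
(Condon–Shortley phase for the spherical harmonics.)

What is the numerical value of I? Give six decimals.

Rules hold: Σm=0, L=8 even, 1≤3≤5.
N = 5·7·7 = 245
Δ = 2!·2!·4!/9! = 1/3780
Racah Σ t=0..2: t=0:+1/24 t=1:−1/4 t=2:+1/24 = -1/6
⇒ 3j(2 3 3; 0 0 0)² = 4/105, sgn +1
(m-triple is (0,0,0) — same symbol as above.)
4πI² = N·(3j₀)²·(3jₘ)² = 16/45
I = +1·√(0.355556/4π) = 0.16820883

0.168209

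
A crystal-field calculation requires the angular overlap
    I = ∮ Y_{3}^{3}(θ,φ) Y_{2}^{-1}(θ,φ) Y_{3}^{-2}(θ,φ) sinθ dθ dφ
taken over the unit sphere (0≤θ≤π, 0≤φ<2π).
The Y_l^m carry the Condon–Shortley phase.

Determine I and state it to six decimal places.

m-sum 0 ✓  L=8 even ✓  1≤3≤5 ✓
Π(2lᵢ+1) = 7×5×7 = 245
triangle coeff Δ(3,2,3) = 1/3780
Σ_t [0,2]: t=0:+1/24 t=1:−1/4 t=2:+1/24 = -1/6
(3j)²=4/105 [(3 2 3; 0 0 0)], sign=+1
Σ_t [0,0]: t=0:+1/48 = 1/48
(3j)²=5/84 [(3 2 3; 3 -1 -2)], sign=-1
⇒ 4πI² = 5/9
I = (-1)√(5/9/(4π)) = -0.21026104

-0.210261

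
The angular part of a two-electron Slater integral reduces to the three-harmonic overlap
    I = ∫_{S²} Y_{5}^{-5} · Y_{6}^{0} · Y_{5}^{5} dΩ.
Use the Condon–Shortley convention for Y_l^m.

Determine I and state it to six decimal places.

0.046023

m-sum 0 ✓  L=16 even ✓  1≤5≤11 ✓
Π(2lᵢ+1) = 11×13×11 = 1573
triangle coeff Δ(5,6,5) = 1/28588560
Σ_t [1,5]: t=1:−1/345600 t=2:+1/13824 t=3:−1/5184 t=4:+1/13824 t=5:−1/345600 = -7/129600
(3j)²=80/7293 [(5 6 5; 0 0 0)], sign=+1
Σ_t [6,6]: t=6:+1/12441600 = 1/12441600
(3j)²=15/9724 [(5 6 5; -5 0 5)], sign=+1
⇒ 4πI² = 100/3757
I = (+1)√(100/3757/(4π)) = 0.04602295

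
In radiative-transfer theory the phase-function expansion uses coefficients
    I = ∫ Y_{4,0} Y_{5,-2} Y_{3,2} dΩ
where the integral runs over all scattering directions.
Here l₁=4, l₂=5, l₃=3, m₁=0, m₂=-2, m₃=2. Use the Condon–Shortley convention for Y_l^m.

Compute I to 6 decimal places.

-0.065427

Rules hold: Σm=0, L=12 even, 1≤3≤9.
N = 9·11·7 = 693
Δ = 6!·2!·4!/13! = 1/180180
Racah Σ t=2..4: t=2:+1/576 t=3:−1/144 t=4:+1/576 = -1/288
⇒ 3j(4 5 3; 0 0 0)² = 20/1001, sgn +1
Racah Σ t=2..3: t=2:+1/576 t=3:−1/864 = 1/1728
⇒ 3j(4 5 3; 0 -2 2)² = 5/1287, sgn -1
4πI² = N·(3j₀)²·(3jₘ)² = 100/1859
I = -1·√(0.0537924/4π) = -0.06542675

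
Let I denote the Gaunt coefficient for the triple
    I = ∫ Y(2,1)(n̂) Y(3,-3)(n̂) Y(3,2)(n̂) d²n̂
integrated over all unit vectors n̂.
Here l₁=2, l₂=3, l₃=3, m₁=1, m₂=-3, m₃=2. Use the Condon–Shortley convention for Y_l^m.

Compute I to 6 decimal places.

Rules hold: Σm=0, L=8 even, 1≤3≤5.
N = 5·7·7 = 245
Δ = 2!·2!·4!/9! = 1/3780
Racah Σ t=0..2: t=0:+1/24 t=1:−1/4 t=2:+1/24 = -1/6
⇒ 3j(2 3 3; 0 0 0)² = 4/105, sgn +1
Racah Σ t=0..0: t=0:+1/48 = 1/48
⇒ 3j(2 3 3; 1 -3 2)² = 5/84, sgn -1
4πI² = N·(3j₀)²·(3jₘ)² = 5/9
I = -1·√(0.555556/4π) = -0.21026104

-0.210261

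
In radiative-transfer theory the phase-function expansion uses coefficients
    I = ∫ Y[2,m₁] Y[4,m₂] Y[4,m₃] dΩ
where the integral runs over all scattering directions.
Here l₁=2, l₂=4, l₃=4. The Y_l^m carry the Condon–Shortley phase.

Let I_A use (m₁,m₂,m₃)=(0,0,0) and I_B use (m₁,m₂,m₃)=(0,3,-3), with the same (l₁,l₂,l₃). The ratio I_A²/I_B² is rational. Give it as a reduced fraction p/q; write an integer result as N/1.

400/49

Shared (l₁,l₂,l₃)=(2,4,4): N and (l;000)² cancel in I_A²/I_B².
A: Δ = 2!·2!·6!/11! = 1/13860; Racah Σ t=0..2: t=0:+1/192 t=1:−1/36 t=2:+1/192 = -5/288; ⇒ 3j(2 4 4; 0 0 0)² = 20/693, sgn -1
B: Δ = 2!·2!·6!/11! = 1/13860; Racah Σ t=1..2: t=1:−1/720 t=2:+1/480 = 1/1440; ⇒ 3j(2 4 4; 0 3 -3)² = 7/1980, sgn -1
I_A²/I_B² = (20/693)/(7/1980) = 400/49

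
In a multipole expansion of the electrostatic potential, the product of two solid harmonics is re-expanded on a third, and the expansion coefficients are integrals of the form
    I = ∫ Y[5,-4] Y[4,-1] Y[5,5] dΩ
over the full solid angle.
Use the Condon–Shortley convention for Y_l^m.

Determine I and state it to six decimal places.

Rules hold: Σm=0, L=14 even, 1≤5≤9.
N = 11·9·11 = 1089
Δ = 4!·6!·4!/15! = 1/3153150
Racah Σ t=0..4: t=0:+1/69120 t=1:−1/1728 t=2:+1/576 t=3:−1/1728 t=4:+1/69120 = 7/11520
⇒ 3j(5 4 5; 0 0 0)² = 2/143, sgn -1
Racah Σ t=3..3: t=3:−1/103680 = -1/103680
⇒ 3j(5 4 5; -4 -1 5)² = 4/143, sgn -1
4πI² = N·(3j₀)²·(3jₘ)² = 72/169
I = +1·√(0.426036/4π) = 0.18412721

0.184127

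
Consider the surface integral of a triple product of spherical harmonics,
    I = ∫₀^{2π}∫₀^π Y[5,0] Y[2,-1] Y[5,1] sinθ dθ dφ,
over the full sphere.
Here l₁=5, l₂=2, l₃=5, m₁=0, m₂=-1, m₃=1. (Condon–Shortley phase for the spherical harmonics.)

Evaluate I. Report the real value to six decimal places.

-0.036166

Checks pass: Σm=0; 12 even; l₃=5∈[3,7].
(2·5+1)(2·2+1)(2·5+1) = 605
Δ: 2! 8! 2! / 13! → 1/38610
sum: t=0:+1/2880 t=1:−1/576 t=2:+1/2880 = -1/960
3j²(5 2 5; 0 0 0) = Δ·Π!·Σ² = 10/429  (sign +1)
sum: t=0:+1/1440 t=1:−1/1152 = -1/5760
3j²(5 2 5; 0 -1 1) = Δ·Π!·Σ² = 1/858  (sign -1)
combine: 4πI² = 605·10/429·1/858 = 25/1521
take √, sign -1: I = -0.03616600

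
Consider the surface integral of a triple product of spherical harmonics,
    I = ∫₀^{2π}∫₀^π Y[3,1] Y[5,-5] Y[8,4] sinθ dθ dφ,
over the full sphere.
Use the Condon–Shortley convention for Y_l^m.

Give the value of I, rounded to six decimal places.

0.034108

Rules hold: Σm=0, L=16 even, 2≤8≤8.
N = 7·11·17 = 1309
Δ = 0!·6!·10!/17! = 1/136136
Racah Σ t=0..0: t=0:+1/518400 = 1/518400
⇒ 3j(3 5 8; 0 0 0)² = 56/2431, sgn +1
Racah Σ t=0..0: t=0:+1/174182400 = 1/174182400
⇒ 3j(3 5 8; 1 -5 4)² = 3/6188, sgn +1
4πI² = N·(3j₀)²·(3jₘ)² = 42/2873
I = +1·√(0.0146189/4π) = 0.03410766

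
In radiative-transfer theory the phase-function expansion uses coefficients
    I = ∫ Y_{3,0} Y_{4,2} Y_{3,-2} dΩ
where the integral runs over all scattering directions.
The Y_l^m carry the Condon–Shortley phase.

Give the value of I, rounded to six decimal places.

Checks pass: Σm=0; 10 even; l₃=3∈[1,7].
(2·3+1)(2·4+1)(2·3+1) = 441
Δ: 4! 2! 4! / 11! → 1/34650
sum: t=1:−1/72 t=2:+1/16 t=3:−1/72 = 5/144
3j²(3 4 3; 0 0 0) = Δ·Π!·Σ² = 2/77  (sign -1)
sum: t=2:+1/96 t=3:−1/72 = -1/288
3j²(3 4 3; 0 2 -2) = Δ·Π!·Σ² = 1/462  (sign +1)
combine: 4πI² = 441·2/77·1/462 = 3/121
take √, sign -1: I = -0.04441841

-0.044418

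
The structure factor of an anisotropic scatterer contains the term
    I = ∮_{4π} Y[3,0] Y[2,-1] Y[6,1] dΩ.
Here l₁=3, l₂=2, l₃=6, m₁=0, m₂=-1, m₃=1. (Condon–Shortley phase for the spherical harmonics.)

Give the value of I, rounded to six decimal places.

0.000000

l₃=6 ∉ [1,5] — triangle fails ⇒ I = 0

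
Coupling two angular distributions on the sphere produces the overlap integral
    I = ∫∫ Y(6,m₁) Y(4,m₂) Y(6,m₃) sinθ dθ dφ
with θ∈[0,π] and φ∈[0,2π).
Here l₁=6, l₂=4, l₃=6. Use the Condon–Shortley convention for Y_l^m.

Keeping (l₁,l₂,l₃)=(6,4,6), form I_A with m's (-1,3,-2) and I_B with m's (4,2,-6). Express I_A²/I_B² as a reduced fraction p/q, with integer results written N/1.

Same 6,4,6: normalisation and zero-m 3j drop out of the ratio.
A: Δ: 4! 8! 4! / 17! → 1/15315300; sum: t=3:−1/82944 t=4:+1/103680 = -1/414720; 3j²(6 4 6; -1 3 -2) = Δ·Π!·Σ² = 49/43758  (sign -1)
B: Δ: 4! 8! 4! / 17! → 1/15315300; sum: t=2:+1/3870720 = 1/3870720; 3j²(6 4 6; 4 2 -6) = Δ·Π!·Σ² = 135/6188  (sign +1)
I_A²/I_B² = (49/43758)/(135/6188) = 686/13365

686/13365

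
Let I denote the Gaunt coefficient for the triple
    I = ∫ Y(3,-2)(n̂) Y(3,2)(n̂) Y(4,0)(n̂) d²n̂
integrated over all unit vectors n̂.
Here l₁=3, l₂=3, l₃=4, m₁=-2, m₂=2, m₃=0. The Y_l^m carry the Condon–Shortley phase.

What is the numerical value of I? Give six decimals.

m-sum 0 ✓  L=10 even ✓  0≤4≤6 ✓
Π(2lᵢ+1) = 7×7×9 = 441
triangle coeff Δ(3,3,4) = 1/34650
Σ_t [0,2]: t=0:+1/72 t=1:−1/16 t=2:+1/72 = -5/144
(3j)²=2/77 [(3 3 4; 0 0 0)], sign=-1
Σ_t [1,2]: t=1:−1/576 t=2:+1/72 = 7/576
(3j)²=7/198 [(3 3 4; -2 2 0)], sign=+1
⇒ 4πI² = 49/121
I = (-1)√(49/121/(4π)) = -0.17951487

-0.179515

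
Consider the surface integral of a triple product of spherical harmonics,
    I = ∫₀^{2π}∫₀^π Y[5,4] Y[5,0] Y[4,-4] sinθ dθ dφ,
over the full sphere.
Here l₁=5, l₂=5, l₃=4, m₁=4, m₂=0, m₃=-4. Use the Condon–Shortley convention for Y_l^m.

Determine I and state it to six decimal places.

Checks pass: Σm=0; 14 even; l₃=4∈[0,10].
(2·5+1)(2·5+1)(2·4+1) = 1089
Δ: 6! 4! 4! / 15! → 1/3153150
sum: t=1:−1/69120 t=2:+1/1728 t=3:−1/576 t=4:+1/1728 t=5:−1/69120 = -7/11520
3j²(5 5 4; 0 0 0) = Δ·Π!·Σ² = 2/143  (sign -1)
sum: t=1:−1/69120 = -1/69120
3j²(5 5 4; 4 0 -4) = Δ·Π!·Σ² = 2/143  (sign -1)
combine: 4πI² = 1089·2/143·2/143 = 36/169
take √, sign +1: I = 0.13019760

0.130198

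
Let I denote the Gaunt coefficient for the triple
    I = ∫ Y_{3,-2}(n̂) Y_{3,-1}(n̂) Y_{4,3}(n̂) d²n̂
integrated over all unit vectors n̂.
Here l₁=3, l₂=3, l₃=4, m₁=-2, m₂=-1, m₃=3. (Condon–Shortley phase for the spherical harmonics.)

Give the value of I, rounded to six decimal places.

-0.095955

Checks pass: Σm=0; 10 even; l₃=4∈[0,6].
(2·3+1)(2·3+1)(2·4+1) = 441
Δ: 2! 4! 4! / 11! → 1/34650
sum: t=0:+1/72 t=1:−1/16 t=2:+1/72 = -5/144
3j²(3 3 4; 0 0 0) = Δ·Π!·Σ² = 2/77  (sign -1)
sum: t=1:−1/144 t=2:+1/288 = -1/288
3j²(3 3 4; -2 -1 3) = Δ·Π!·Σ² = 1/99  (sign +1)
combine: 4πI² = 441·2/77·1/99 = 14/121
take √, sign -1: I = -0.09595473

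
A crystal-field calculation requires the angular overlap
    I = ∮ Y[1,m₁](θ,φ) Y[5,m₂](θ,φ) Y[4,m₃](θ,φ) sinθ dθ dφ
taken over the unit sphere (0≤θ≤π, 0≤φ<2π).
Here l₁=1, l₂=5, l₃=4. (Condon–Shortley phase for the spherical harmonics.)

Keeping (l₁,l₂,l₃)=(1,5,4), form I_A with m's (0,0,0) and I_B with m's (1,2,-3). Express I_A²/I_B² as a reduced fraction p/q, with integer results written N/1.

l's match ⇒ only the (l;m) 3-j factors differ between A and B.
A: triangle coeff Δ(1,5,4) = 1/495; Σ_t [1,1]: t=1:−1/576 = -1/576; (3j)²=5/99 [(1 5 4; 0 0 0)], sign=-1
B: triangle coeff Δ(1,5,4) = 1/495; Σ_t [0,0]: t=0:+1/10080 = 1/10080; (3j)²=1/165 [(1 5 4; 1 2 -3)], sign=-1
I_A²/I_B² = (5/99)/(1/165) = 25/3

25/3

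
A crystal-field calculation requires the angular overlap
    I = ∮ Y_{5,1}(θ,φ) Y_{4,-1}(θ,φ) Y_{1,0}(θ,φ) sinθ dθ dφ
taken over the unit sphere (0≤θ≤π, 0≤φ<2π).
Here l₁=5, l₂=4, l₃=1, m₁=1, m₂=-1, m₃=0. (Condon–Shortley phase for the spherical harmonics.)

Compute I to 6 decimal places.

m-sum 0 ✓  L=10 even ✓  1≤1≤9 ✓
Π(2lᵢ+1) = 11×9×3 = 297
triangle coeff Δ(5,4,1) = 1/495
Σ_t [4,4]: t=4:+1/576 = 1/576
(3j)²=5/99 [(5 4 1; 0 0 0)], sign=-1
Σ_t [3,3]: t=3:−1/720 = -1/720
(3j)²=8/165 [(5 4 1; 1 -1 0)], sign=+1
⇒ 4πI² = 8/11
I = (-1)√(8/11/(4π)) = -0.24057125

-0.240571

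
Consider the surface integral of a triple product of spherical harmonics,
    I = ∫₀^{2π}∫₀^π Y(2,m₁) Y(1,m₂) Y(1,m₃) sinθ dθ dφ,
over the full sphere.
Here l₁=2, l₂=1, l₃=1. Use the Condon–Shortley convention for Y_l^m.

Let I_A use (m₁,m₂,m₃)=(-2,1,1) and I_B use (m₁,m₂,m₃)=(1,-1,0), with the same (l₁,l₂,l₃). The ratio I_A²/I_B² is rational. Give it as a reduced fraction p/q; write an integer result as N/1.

l's match ⇒ only the (l;m) 3-j factors differ between A and B.
A: triangle coeff Δ(2,1,1) = 1/30; Σ_t [2,2]: t=2:+1/4 = 1/4; (3j)²=1/5 [(2 1 1; -2 1 1)], sign=+1
B: triangle coeff Δ(2,1,1) = 1/30; Σ_t [0,0]: t=0:+1/2 = 1/2; (3j)²=1/10 [(2 1 1; 1 -1 0)], sign=-1
I_A²/I_B² = (1/5)/(1/10) = 2/1

2/1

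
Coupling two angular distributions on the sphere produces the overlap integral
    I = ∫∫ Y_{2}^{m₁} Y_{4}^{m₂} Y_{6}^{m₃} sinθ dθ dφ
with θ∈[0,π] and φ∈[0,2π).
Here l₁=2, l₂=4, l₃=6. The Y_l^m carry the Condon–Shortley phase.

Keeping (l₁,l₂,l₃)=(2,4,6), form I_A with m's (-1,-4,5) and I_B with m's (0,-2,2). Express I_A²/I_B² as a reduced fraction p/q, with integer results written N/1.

55/56

l's match ⇒ only the (l;m) 3-j factors differ between A and B.
A: triangle coeff Δ(2,4,6) = 1/6435; Σ_t [0,0]: t=0:+1/241920 = 1/241920; (3j)²=1/39 [(2 4 6; -1 -4 5)], sign=-1
B: triangle coeff Δ(2,4,6) = 1/6435; Σ_t [0,0]: t=0:+1/5760 = 1/5760; (3j)²=56/2145 [(2 4 6; 0 -2 2)], sign=+1
I_A²/I_B² = (1/39)/(56/2145) = 55/56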